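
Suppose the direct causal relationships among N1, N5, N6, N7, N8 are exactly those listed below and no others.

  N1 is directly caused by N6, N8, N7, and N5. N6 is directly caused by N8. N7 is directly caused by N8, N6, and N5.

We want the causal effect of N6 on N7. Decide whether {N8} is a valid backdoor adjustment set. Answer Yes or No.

Backdoor paths from N6 to N7 (paths whose first edge points into N6):
  P1: N6 <- N8 -> N7
  P2: N6 <- N8 -> N1 <- N5 -> N7
  P3: N6 <- N8 -> N1 <- N7
Condition 1 (no descendant of N6 in the set): holds — descendants of N6 are {N1, N7}; none are in {N8}.
Condition 2 (every backdoor path blocked by {N8}):
  P1: blocked at fork node N8 ∈ conditioning set.
  P2: blocked at fork node N8 ∈ conditioning set.
  P3: blocked at fork node N8 ∈ conditioning set.
{N8} satisfies the backdoor criterion.

Yes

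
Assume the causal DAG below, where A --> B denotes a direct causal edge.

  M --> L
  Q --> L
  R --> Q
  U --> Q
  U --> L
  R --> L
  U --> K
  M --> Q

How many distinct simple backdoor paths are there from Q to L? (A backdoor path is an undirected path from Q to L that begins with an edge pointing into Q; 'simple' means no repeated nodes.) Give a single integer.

3

A backdoor path from Q to L is any simple undirected path whose first edge points into Q (i.e. leaves Q via a parent).
Parents of Q: {M, R, U}.
Enumerating:
  P1: Q <- U -> L
  P2: Q <- M -> L
  P3: Q <- R -> L
That exhausts the simple backdoor paths. Count: 3.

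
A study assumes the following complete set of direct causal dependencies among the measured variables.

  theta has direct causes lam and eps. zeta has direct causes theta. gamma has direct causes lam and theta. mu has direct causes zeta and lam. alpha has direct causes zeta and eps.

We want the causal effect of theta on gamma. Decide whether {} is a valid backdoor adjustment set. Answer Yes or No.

Backdoor paths from theta to gamma (paths whose first edge points into theta):
  P1: theta <- eps -> alpha <- zeta -> mu <- lam -> gamma
  P2: theta <- lam -> gamma
Condition 1 (no descendant of theta in the set): holds — descendants of theta are {alpha, gamma, mu, zeta}; none are in {}.
Condition 2 (every backdoor path blocked by {}):
  P1: blocked at collider alpha (neither it nor any descendant is in the conditioning set).
  P2: open — no interior node is in the conditioning set.
{} does not satisfy the backdoor criterion.

No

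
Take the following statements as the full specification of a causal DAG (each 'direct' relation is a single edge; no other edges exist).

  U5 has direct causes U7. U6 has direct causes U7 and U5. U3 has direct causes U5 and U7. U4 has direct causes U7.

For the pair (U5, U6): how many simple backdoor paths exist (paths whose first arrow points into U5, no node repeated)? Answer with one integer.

A backdoor path from U5 to U6 is any simple undirected path whose first edge points into U5 (i.e. leaves U5 via a parent).
Parents of U5: {U7}.
Enumerating:
  P1: U5 <- U7 -> U6
That exhausts the simple backdoor paths. Count: 1.

1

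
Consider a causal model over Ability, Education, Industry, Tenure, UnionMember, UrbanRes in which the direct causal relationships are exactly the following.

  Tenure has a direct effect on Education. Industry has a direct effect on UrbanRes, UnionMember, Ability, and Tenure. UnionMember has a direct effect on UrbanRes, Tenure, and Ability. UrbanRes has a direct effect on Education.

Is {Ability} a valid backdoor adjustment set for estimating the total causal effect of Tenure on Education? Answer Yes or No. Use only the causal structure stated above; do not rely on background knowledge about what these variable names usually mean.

No

Backdoor paths from Tenure to Education (paths whose first edge points into Tenure):
  P1: Tenure <- Industry -> UnionMember -> UrbanRes -> Education
  P2: Tenure <- Industry -> Ability <- UnionMember -> UrbanRes -> Education
  P3: Tenure <- Industry -> UrbanRes -> Education
  P4: Tenure <- UnionMember <- Industry -> UrbanRes -> Education
  P5: Tenure <- UnionMember -> Ability <- Industry -> UrbanRes -> Education
  P6: Tenure <- UnionMember -> UrbanRes -> Education
Condition 1 (no descendant of Tenure in the set): holds — descendants of Tenure are {Education}; none are in {Ability}.
Condition 2 (every backdoor path blocked by {Ability}):
  P1: open — no interior node is in the conditioning set.
  P2: open — collider(s) Ability are conditioned on (or have a conditioned descendant) and no non-collider on the path is in the set.
  P3: open — no interior node is in the conditioning set.
  P4: open — no interior node is in the conditioning set.
  P5: open — collider(s) Ability are conditioned on (or have a conditioned descendant) and no non-collider on the path is in the set.
  P6: open — no interior node is in the conditioning set.
{Ability} does not satisfy the backdoor criterion.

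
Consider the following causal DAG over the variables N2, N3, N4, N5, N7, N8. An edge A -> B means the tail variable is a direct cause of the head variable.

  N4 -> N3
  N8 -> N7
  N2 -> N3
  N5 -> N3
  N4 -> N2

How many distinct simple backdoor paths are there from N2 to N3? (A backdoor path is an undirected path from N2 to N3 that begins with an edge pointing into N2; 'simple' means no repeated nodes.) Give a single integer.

A backdoor path from N2 to N3 is any simple undirected path whose first edge points into N2 (i.e. leaves N2 via a parent).
Parents of N2: {N4}.
Enumerating:
  P1: N2 <- N4 -> N3
That exhausts the simple backdoor paths. Count: 1.

1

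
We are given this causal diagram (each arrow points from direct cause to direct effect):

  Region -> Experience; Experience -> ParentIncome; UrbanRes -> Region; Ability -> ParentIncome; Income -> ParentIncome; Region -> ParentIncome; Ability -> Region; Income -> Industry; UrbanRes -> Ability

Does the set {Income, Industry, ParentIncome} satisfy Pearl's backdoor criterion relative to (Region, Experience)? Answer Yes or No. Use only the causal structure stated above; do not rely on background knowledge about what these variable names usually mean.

Backdoor paths from Region to Experience (paths whose first edge points into Region):
  P1: Region <- UrbanRes -> Ability -> ParentIncome <- Experience
  P2: Region <- Ability -> ParentIncome <- Experience
Condition 1 (no descendant of Region in the set): FAILS — ParentIncome is a descendant of Region.
Condition 2 (every backdoor path blocked by {Income, Industry, ParentIncome}):
  P1: open — collider(s) ParentIncome are conditioned on (or have a conditioned descendant) and no non-collider on the path is in the set.
  P2: open — collider(s) ParentIncome are conditioned on (or have a conditioned descendant) and no non-collider on the path is in the set.
{Income, Industry, ParentIncome} does not satisfy the backdoor criterion.

No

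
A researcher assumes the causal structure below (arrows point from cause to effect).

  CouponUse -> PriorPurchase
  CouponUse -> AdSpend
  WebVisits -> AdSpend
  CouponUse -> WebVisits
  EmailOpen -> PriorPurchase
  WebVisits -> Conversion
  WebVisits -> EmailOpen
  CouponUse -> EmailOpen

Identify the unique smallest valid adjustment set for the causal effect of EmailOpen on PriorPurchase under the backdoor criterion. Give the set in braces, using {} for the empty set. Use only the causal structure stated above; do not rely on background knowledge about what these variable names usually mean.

{CouponUse}

Variables eligible for adjustment (non-descendants of EmailOpen, excluding EmailOpen and PriorPurchase): {AdSpend, Conversion, CouponUse, WebVisits}.
Backdoor paths from EmailOpen to PriorPurchase:
  P1: EmailOpen <- CouponUse -> PriorPurchase
  P2: EmailOpen <- WebVisits <- CouponUse -> PriorPurchase
  P3: EmailOpen <- WebVisits -> AdSpend <- CouponUse -> PriorPurchase
The empty set is not sufficient: P1 (EmailOpen <- CouponUse -> PriorPurchase) has no collider blocking it and no conditioned non-collider, so it is open.
Try {CouponUse}:
  P1: blocked at fork node CouponUse ∈ conditioning set.
  P2: blocked at fork node CouponUse ∈ conditioning set.
  P3: blocked at collider AdSpend (neither it nor any descendant is in the conditioning set).
{CouponUse} contains no descendant of EmailOpen and blocks every backdoor path.
No other singleton works — e.g. {WebVisits} leaves P1 open — so {CouponUse} is the unique smallest valid adjustment set.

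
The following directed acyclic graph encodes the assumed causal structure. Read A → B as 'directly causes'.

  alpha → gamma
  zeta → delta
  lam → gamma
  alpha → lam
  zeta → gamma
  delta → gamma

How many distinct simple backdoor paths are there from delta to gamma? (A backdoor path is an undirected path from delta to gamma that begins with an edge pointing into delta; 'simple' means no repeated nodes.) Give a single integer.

A backdoor path from delta to gamma is any simple undirected path whose first edge points into delta (i.e. leaves delta via a parent).
Parents of delta: {zeta}.
Enumerating:
  P1: delta <- zeta -> gamma
That exhausts the simple backdoor paths. Count: 1.

1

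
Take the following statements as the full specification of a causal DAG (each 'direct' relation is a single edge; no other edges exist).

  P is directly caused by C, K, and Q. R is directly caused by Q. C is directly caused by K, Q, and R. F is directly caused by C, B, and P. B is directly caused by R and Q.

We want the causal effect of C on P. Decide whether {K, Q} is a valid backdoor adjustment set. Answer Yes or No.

Backdoor paths from C to P (paths whose first edge points into C):
  P1: C <- Q -> R -> B -> F <- P
  P2: C <- Q -> B -> F <- P
  P3: C <- Q -> P
  P4: C <- K -> P
  P5: C <- R <- Q -> B -> F <- P
  P6: C <- R <- Q -> P
  P7: C <- R -> B <- Q -> P
  P8: C <- R -> B -> F <- P
Condition 1 (no descendant of C in the set): holds — descendants of C are {F, P}; none are in {K, Q}.
Condition 2 (every backdoor path blocked by {K, Q}):
  P1: blocked at fork node Q ∈ conditioning set.
  P2: blocked at fork node Q ∈ conditioning set.
  P3: blocked at fork node Q ∈ conditioning set.
  P4: blocked at fork node K ∈ conditioning set.
  P5: blocked at fork node Q ∈ conditioning set.
  P6: blocked at fork node Q ∈ conditioning set.
  P7: blocked at collider B (neither it nor any descendant is in the conditioning set).
  P8: blocked at collider F (neither it nor any descendant is in the conditioning set).
{K, Q} satisfies the backdoor criterion.

Yes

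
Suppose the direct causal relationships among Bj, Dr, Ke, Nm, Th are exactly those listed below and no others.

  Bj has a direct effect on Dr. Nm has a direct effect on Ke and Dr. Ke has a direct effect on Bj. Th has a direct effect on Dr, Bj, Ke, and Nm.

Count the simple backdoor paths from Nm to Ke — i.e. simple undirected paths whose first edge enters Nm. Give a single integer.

A backdoor path from Nm to Ke is any simple undirected path whose first edge points into Nm (i.e. leaves Nm via a parent).
Parents of Nm: {Th}.
Enumerating:
  P1: Nm <- Th -> Ke
  P2: Nm <- Th -> Bj <- Ke
  P3: Nm <- Th -> Dr <- Bj <- Ke
That exhausts the simple backdoor paths. Count: 3.

3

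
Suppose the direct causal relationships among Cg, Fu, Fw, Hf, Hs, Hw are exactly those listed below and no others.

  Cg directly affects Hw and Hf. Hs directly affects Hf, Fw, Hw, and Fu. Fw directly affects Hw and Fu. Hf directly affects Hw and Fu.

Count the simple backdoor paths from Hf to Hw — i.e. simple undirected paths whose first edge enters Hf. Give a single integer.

4

A backdoor path from Hf to Hw is any simple undirected path whose first edge points into Hf (i.e. leaves Hf via a parent).
Parents of Hf: {Cg, Hs}.
Enumerating:
  P1: Hf <- Hs -> Fw -> Hw
  P2: Hf <- Hs -> Fu <- Fw -> Hw
  P3: Hf <- Hs -> Hw
  P4: Hf <- Cg -> Hw
That exhausts the simple backdoor paths. Count: 4.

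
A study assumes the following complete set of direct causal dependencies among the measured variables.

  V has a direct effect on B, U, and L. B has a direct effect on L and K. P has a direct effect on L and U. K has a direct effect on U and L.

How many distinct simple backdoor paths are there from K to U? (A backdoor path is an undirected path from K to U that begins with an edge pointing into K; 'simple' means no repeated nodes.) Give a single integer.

A backdoor path from K to U is any simple undirected path whose first edge points into K (i.e. leaves K via a parent).
Parents of K: {B}.
Enumerating:
  P1: K <- B <- V -> U
  P2: K <- B <- V -> L <- P -> U
  P3: K <- B -> L <- V -> U
  P4: K <- B -> L <- P -> U
That exhausts the simple backdoor paths. Count: 4.

4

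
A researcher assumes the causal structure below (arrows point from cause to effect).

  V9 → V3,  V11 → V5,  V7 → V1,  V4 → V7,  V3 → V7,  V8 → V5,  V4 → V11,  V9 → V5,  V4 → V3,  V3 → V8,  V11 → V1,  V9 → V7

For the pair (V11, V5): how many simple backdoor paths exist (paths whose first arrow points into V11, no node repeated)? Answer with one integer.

7

A backdoor path from V11 to V5 is any simple undirected path whose first edge points into V11 (i.e. leaves V11 via a parent).
Parents of V11: {V4}.
Enumerating:
  P1: V11 <- V4 -> V3 <- V9 -> V5
  P2: V11 <- V4 -> V3 -> V7 <- V9 -> V5
  P3: V11 <- V4 -> V3 -> V8 -> V5
  P4: V11 <- V4 -> V7 <- V9 -> V3 -> V8 -> V5
  P5: V11 <- V4 -> V7 <- V9 -> V5
  P6: V11 <- V4 -> V7 <- V3 <- V9 -> V5
  P7: V11 <- V4 -> V7 <- V3 -> V8 -> V5
That exhausts the simple backdoor paths. Count: 7.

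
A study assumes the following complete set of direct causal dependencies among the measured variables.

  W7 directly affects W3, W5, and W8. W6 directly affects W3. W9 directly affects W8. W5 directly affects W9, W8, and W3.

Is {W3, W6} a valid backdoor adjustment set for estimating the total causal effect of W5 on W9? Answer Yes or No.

No

Backdoor paths from W5 to W9 (paths whose first edge points into W5):
  P1: W5 <- W7 -> W8 <- W9
Condition 1 (no descendant of W5 in the set): FAILS — W3 is a descendant of W5.
Condition 2 (every backdoor path blocked by {W3, W6}):
  P1: blocked at collider W8 (neither it nor any descendant is in the conditioning set).
{W3, W6} does not satisfy the backdoor criterion.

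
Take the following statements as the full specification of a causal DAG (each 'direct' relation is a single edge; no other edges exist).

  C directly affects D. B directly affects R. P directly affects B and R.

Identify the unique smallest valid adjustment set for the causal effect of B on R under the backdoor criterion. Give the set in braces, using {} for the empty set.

{P}

Variables eligible for adjustment (non-descendants of B, excluding B and R): {C, D, P}.
Backdoor paths from B to R:
  P1: B <- P -> R
The empty set is not sufficient: P1 (B <- P -> R) has no collider blocking it and no conditioned non-collider, so it is open.
Try {P}:
  P1: blocked at fork node P ∈ conditioning set.
{P} contains no descendant of B and blocks every backdoor path.
No other singleton works — e.g. {C} leaves P1 open — so {P} is the unique smallest valid adjustment set.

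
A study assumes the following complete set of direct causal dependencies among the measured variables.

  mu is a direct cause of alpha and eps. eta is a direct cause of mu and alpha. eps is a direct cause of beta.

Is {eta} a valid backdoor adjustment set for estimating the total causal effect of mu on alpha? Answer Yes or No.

Backdoor paths from mu to alpha (paths whose first edge points into mu):
  P1: mu <- eta -> alpha
Condition 1 (no descendant of mu in the set): holds — descendants of mu are {alpha, beta, eps}; none are in {eta}.
Condition 2 (every backdoor path blocked by {eta}):
  P1: blocked at fork node eta ∈ conditioning set.
{eta} satisfies the backdoor criterion.

Yes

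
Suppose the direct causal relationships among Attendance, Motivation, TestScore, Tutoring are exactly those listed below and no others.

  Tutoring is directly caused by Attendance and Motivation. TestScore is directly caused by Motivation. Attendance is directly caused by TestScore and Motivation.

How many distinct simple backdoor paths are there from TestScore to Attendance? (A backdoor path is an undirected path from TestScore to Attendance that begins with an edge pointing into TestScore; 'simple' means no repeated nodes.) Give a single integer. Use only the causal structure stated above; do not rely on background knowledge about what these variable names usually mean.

A backdoor path from TestScore to Attendance is any simple undirected path whose first edge points into TestScore (i.e. leaves TestScore via a parent).
Parents of TestScore: {Motivation}.
Enumerating:
  P1: TestScore <- Motivation -> Attendance
  P2: TestScore <- Motivation -> Tutoring <- Attendance
That exhausts the simple backdoor paths. Count: 2.

2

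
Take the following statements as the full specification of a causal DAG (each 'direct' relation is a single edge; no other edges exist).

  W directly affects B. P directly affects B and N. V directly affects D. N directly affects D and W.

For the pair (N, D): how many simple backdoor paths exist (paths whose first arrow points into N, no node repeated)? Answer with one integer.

A backdoor path from N to D is any simple undirected path whose first edge points into N (i.e. leaves N via a parent).
Parents of N: {P}.
No simple path from any parent of N reaches D without revisiting N, so there are no backdoor paths.

0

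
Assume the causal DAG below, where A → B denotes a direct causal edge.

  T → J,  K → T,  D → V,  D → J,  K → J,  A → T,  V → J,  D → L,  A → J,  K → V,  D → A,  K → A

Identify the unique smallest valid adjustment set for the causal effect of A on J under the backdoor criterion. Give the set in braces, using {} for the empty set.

Variables eligible for adjustment (non-descendants of A, excluding A and J): {D, K, L, V}.
Backdoor paths from A to J:
  P1: A <- D -> V <- K -> T -> J
  P2: A <- D -> V <- K -> J
  P3: A <- D -> V -> J
  P4: A <- D -> J
  P5: A <- K -> V <- D -> J
  P6: A <- K -> V -> J
  P7: A <- K -> T -> J
  P8: A <- K -> J
The empty set is not sufficient: P3 (A <- D -> V -> J) has no collider blocking it and no conditioned non-collider, so it is open.
Try {D, K}:
  P1: blocked at fork node D ∈ conditioning set.
  P2: blocked at fork node D ∈ conditioning set.
  P3: blocked at fork node D ∈ conditioning set.
  P4: blocked at fork node D ∈ conditioning set.
  P5: blocked at fork node K ∈ conditioning set.
  P6: blocked at fork node K ∈ conditioning set.
  P7: blocked at fork node K ∈ conditioning set.
  P8: blocked at fork node K ∈ conditioning set.
{D, K} contains no descendant of A and blocks every backdoor path.
Every element of {D, K} is needed (dropping D leaves P3 open; dropping K leaves P6 open), so no proper subset is valid.
Among all size-2 subsets of the eligible variables, only {D, K} blocks every backdoor path, so it is the unique smallest valid adjustment set.

{D, K}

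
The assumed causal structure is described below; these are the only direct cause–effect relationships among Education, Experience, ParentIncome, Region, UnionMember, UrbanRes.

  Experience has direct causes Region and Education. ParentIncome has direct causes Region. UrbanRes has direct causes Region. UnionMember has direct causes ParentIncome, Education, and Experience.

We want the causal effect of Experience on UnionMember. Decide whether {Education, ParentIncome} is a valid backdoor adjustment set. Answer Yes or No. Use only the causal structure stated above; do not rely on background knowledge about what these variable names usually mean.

Yes

Backdoor paths from Experience to UnionMember (paths whose first edge points into Experience):
  P1: Experience <- Region -> ParentIncome -> UnionMember
  P2: Experience <- Education -> UnionMember
Condition 1 (no descendant of Experience in the set): holds — descendants of Experience are {UnionMember}; none are in {Education, ParentIncome}.
Condition 2 (every backdoor path blocked by {Education, ParentIncome}):
  P1: blocked at chain node ParentIncome ∈ conditioning set.
  P2: blocked at fork node Education ∈ conditioning set.
{Education, ParentIncome} satisfies the backdoor criterion.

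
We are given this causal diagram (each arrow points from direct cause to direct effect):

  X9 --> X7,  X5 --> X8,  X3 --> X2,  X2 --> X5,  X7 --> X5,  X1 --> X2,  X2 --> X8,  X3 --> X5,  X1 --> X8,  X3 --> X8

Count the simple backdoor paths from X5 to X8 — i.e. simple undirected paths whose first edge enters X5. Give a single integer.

A backdoor path from X5 to X8 is any simple undirected path whose first edge points into X5 (i.e. leaves X5 via a parent).
Parents of X5: {X2, X3, X7}.
Enumerating:
  P1: X5 <- X3 -> X2 <- X1 -> X8
  P2: X5 <- X3 -> X2 -> X8
  P3: X5 <- X3 -> X8
  P4: X5 <- X2 <- X1 -> X8
  P5: X5 <- X2 <- X3 -> X8
  P6: X5 <- X2 -> X8
That exhausts the simple backdoor paths. Count: 6.

6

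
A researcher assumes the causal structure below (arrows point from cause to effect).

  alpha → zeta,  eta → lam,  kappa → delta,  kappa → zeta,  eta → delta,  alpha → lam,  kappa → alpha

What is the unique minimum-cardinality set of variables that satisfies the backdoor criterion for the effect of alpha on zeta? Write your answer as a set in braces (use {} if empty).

{kappa}

Variables eligible for adjustment (non-descendants of alpha, excluding alpha and zeta): {delta, eta, kappa}.
Backdoor paths from alpha to zeta:
  P1: alpha <- kappa -> zeta
The empty set is not sufficient: P1 (alpha <- kappa -> zeta) has no collider blocking it and no conditioned non-collider, so it is open.
Try {kappa}:
  P1: blocked at fork node kappa ∈ conditioning set.
{kappa} contains no descendant of alpha and blocks every backdoor path.
No other singleton works — e.g. {eta} leaves P1 open — so {kappa} is the unique smallest valid adjustment set.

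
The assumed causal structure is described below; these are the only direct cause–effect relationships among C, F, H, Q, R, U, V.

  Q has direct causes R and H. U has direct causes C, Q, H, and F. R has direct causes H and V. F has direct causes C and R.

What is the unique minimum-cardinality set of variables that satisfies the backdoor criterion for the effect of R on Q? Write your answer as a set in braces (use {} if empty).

Variables eligible for adjustment (non-descendants of R, excluding R and Q): {C, H, V}.
Backdoor paths from R to Q:
  P1: R <- H -> Q
  P2: R <- H -> U <- Q
The empty set is not sufficient: P1 (R <- H -> Q) has no collider blocking it and no conditioned non-collider, so it is open.
Try {H}:
  P1: blocked at fork node H ∈ conditioning set.
  P2: blocked at fork node H ∈ conditioning set.
{H} contains no descendant of R and blocks every backdoor path.
No other singleton works — e.g. {C} leaves P1 open — so {H} is the unique smallest valid adjustment set.

{H}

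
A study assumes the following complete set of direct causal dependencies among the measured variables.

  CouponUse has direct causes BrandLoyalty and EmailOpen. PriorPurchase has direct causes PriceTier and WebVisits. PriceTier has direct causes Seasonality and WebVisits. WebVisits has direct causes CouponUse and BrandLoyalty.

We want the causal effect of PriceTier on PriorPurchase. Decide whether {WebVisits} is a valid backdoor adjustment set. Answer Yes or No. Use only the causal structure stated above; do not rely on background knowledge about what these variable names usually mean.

Yes

Backdoor paths from PriceTier to PriorPurchase (paths whose first edge points into PriceTier):
  P1: PriceTier <- WebVisits -> PriorPurchase
Condition 1 (no descendant of PriceTier in the set): holds — descendants of PriceTier are {PriorPurchase}; none are in {WebVisits}.
Condition 2 (every backdoor path blocked by {WebVisits}):
  P1: blocked at fork node WebVisits ∈ conditioning set.
{WebVisits} satisfies the backdoor criterion.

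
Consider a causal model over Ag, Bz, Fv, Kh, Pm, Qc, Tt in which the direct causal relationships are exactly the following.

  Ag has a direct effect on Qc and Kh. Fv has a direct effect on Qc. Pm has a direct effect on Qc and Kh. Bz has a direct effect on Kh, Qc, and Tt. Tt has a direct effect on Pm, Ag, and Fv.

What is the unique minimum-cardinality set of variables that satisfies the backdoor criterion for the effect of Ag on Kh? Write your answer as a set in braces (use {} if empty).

Variables eligible for adjustment (non-descendants of Ag, excluding Ag and Kh): {Bz, Fv, Pm, Tt}.
Backdoor paths from Ag to Kh:
  P1: Ag <- Tt <- Bz -> Qc <- Pm -> Kh
  P2: Ag <- Tt <- Bz -> Kh
  P3: Ag <- Tt -> Fv -> Qc <- Bz -> Kh
  P4: Ag <- Tt -> Fv -> Qc <- Pm -> Kh
  P5: Ag <- Tt -> Pm -> Qc <- Bz -> Kh
  P6: Ag <- Tt -> Pm -> Kh
The empty set is not sufficient: P2 (Ag <- Tt <- Bz -> Kh) has no collider blocking it and no conditioned non-collider, so it is open.
Try {Tt}:
  P1: blocked at chain node Tt ∈ conditioning set.
  P2: blocked at chain node Tt ∈ conditioning set.
  P3: blocked at fork node Tt ∈ conditioning set.
  P4: blocked at fork node Tt ∈ conditioning set.
  P5: blocked at fork node Tt ∈ conditioning set.
  P6: blocked at fork node Tt ∈ conditioning set.
{Tt} contains no descendant of Ag and blocks every backdoor path.
No other singleton works — e.g. {Bz} leaves P6 open — so {Tt} is the unique smallest valid adjustment set.

{Tt}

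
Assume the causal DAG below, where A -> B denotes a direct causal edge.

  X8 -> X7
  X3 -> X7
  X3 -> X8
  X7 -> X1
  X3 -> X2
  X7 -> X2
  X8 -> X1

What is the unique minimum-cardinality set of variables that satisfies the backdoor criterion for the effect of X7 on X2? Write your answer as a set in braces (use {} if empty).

{X3}

Variables eligible for adjustment (non-descendants of X7, excluding X7 and X2): {X3, X8}.
Backdoor paths from X7 to X2:
  P1: X7 <- X3 -> X2
  P2: X7 <- X8 <- X3 -> X2
The empty set is not sufficient: P1 (X7 <- X3 -> X2) has no collider blocking it and no conditioned non-collider, so it is open.
Try {X3}:
  P1: blocked at fork node X3 ∈ conditioning set.
  P2: blocked at fork node X3 ∈ conditioning set.
{X3} contains no descendant of X7 and blocks every backdoor path.
No other singleton works — e.g. {X8} leaves P1 open — so {X3} is the unique smallest valid adjustment set.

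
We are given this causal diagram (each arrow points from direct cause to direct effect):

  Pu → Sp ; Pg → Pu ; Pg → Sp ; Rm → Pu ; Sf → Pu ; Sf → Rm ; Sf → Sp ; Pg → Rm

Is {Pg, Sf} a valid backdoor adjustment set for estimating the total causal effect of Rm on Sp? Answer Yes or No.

Yes

Backdoor paths from Rm to Sp (paths whose first edge points into Rm):
  P1: Rm <- Pg -> Pu <- Sf -> Sp
  P2: Rm <- Pg -> Pu -> Sp
  P3: Rm <- Pg -> Sp
  P4: Rm <- Sf -> Pu <- Pg -> Sp
  P5: Rm <- Sf -> Pu -> Sp
  P6: Rm <- Sf -> Sp
Condition 1 (no descendant of Rm in the set): holds — descendants of Rm are {Pu, Sp}; none are in {Pg, Sf}.
Condition 2 (every backdoor path blocked by {Pg, Sf}):
  P1: blocked at fork node Pg ∈ conditioning set.
  P2: blocked at fork node Pg ∈ conditioning set.
  P3: blocked at fork node Pg ∈ conditioning set.
  P4: blocked at fork node Sf ∈ conditioning set.
  P5: blocked at fork node Sf ∈ conditioning set.
  P6: blocked at fork node Sf ∈ conditioning set.
{Pg, Sf} satisfies the backdoor criterion.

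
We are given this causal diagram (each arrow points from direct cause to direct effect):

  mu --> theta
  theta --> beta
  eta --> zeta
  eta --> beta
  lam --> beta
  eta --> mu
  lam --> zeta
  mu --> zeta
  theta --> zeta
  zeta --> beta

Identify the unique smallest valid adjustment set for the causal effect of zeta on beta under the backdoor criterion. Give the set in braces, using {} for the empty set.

{eta, lam, theta}

Variables eligible for adjustment (non-descendants of zeta, excluding zeta and beta): {eta, lam, mu, theta}.
Backdoor paths from zeta to beta:
  P1: zeta <- eta -> mu -> theta -> beta
  P2: zeta <- eta -> beta
  P3: zeta <- lam -> beta
  P4: zeta <- mu <- eta -> beta
  P5: zeta <- mu -> theta -> beta
  P6: zeta <- theta <- mu <- eta -> beta
  P7: zeta <- theta -> beta
The empty set is not sufficient: P1 (zeta <- eta -> mu -> theta -> beta) has no collider blocking it and no conditioned non-collider, so it is open.
Try {eta, lam, theta}:
  P1: blocked at fork node eta ∈ conditioning set.
  P2: blocked at fork node eta ∈ conditioning set.
  P3: blocked at fork node lam ∈ conditioning set.
  P4: blocked at fork node eta ∈ conditioning set.
  P5: blocked at chain node theta ∈ conditioning set.
  P6: blocked at chain node theta ∈ conditioning set.
  P7: blocked at fork node theta ∈ conditioning set.
{eta, lam, theta} contains no descendant of zeta and blocks every backdoor path.
Every element of {eta, lam, theta} is needed (dropping eta leaves P2 open; dropping lam leaves P3 open; dropping theta leaves P5 open), so no proper subset is valid.
Among all size-3 subsets of the eligible variables, only {eta, lam, theta} blocks every backdoor path, so it is the unique smallest valid adjustment set.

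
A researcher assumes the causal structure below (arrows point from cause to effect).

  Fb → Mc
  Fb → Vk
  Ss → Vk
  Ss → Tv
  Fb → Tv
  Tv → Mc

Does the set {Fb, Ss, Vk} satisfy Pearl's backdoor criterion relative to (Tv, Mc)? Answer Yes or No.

Backdoor paths from Tv to Mc (paths whose first edge points into Tv):
  P1: Tv <- Ss -> Vk <- Fb -> Mc
  P2: Tv <- Fb -> Mc
Condition 1 (no descendant of Tv in the set): holds — descendants of Tv are {Mc}; none are in {Fb, Ss, Vk}.
Condition 2 (every backdoor path blocked by {Fb, Ss, Vk}):
  P1: blocked at fork node Ss ∈ conditioning set.
  P2: blocked at fork node Fb ∈ conditioning set.
{Fb, Ss, Vk} satisfies the backdoor criterion.

Yes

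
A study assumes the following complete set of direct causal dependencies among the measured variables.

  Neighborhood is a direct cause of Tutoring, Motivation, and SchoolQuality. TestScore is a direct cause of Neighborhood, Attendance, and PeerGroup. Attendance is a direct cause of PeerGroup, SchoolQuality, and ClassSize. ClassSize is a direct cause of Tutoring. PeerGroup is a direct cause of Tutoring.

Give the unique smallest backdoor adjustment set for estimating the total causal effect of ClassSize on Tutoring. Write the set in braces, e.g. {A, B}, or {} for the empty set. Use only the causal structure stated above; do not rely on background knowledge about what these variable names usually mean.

{Attendance}

Variables eligible for adjustment (non-descendants of ClassSize, excluding ClassSize and Tutoring): {Attendance, Motivation, Neighborhood, PeerGroup, SchoolQuality, TestScore}.
Backdoor paths from ClassSize to Tutoring:
  P1: ClassSize <- Attendance <- TestScore -> Neighborhood -> Tutoring
  P2: ClassSize <- Attendance <- TestScore -> PeerGroup -> Tutoring
  P3: ClassSize <- Attendance -> PeerGroup <- TestScore -> Neighborhood -> Tutoring
  P4: ClassSize <- Attendance -> PeerGroup -> Tutoring
  P5: ClassSize <- Attendance -> SchoolQuality <- Neighborhood <- TestScore -> PeerGroup -> Tutoring
  P6: ClassSize <- Attendance -> SchoolQuality <- Neighborhood -> Tutoring
The empty set is not sufficient: P1 (ClassSize <- Attendance <- TestScore -> Neighborhood -> Tutoring) has no collider blocking it and no conditioned non-collider, so it is open.
Try {Attendance}:
  P1: blocked at chain node Attendance ∈ conditioning set.
  P2: blocked at chain node Attendance ∈ conditioning set.
  P3: blocked at fork node Attendance ∈ conditioning set.
  P4: blocked at fork node Attendance ∈ conditioning set.
  P5: blocked at fork node Attendance ∈ conditioning set.
  P6: blocked at fork node Attendance ∈ conditioning set.
{Attendance} contains no descendant of ClassSize and blocks every backdoor path.
No other singleton works — e.g. {TestScore} leaves P4 open — so {Attendance} is the unique smallest valid adjustment set.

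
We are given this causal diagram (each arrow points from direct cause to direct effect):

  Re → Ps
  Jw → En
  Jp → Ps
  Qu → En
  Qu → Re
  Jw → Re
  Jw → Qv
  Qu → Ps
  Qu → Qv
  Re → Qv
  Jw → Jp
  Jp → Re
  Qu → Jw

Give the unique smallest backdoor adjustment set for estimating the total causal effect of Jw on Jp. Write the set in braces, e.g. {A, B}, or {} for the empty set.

Variables eligible for adjustment (non-descendants of Jw, excluding Jw and Jp): {Qu}.
Backdoor paths from Jw to Jp:
  P1: Jw <- Qu -> Re <- Jp
  P2: Jw <- Qu -> Re -> Ps <- Jp
  P3: Jw <- Qu -> Ps <- Jp
  P4: Jw <- Qu -> Ps <- Re <- Jp
  P5: Jw <- Qu -> Qv <- Re <- Jp
  P6: Jw <- Qu -> Qv <- Re -> Ps <- Jp
Each backdoor path contains an unconditioned collider, so every path is already blocked with the empty conditioning set:
  P1: blocked at collider Re (neither it nor any descendant is in the conditioning set).
  P2: blocked at collider Ps (neither it nor any descendant is in the conditioning set).
  P3: blocked at collider Ps (neither it nor any descendant is in the conditioning set).
  P4: blocked at collider Ps (neither it nor any descendant is in the conditioning set).
  P5: blocked at collider Qv (neither it nor any descendant is in the conditioning set).
  P6: blocked at collider Qv (neither it nor any descendant is in the conditioning set).
The empty set is therefore the unique smallest valid set.

{}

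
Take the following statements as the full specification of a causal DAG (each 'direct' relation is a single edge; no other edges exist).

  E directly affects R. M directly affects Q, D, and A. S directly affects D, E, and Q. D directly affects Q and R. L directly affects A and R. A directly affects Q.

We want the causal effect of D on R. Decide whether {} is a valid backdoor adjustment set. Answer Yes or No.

Backdoor paths from D to R (paths whose first edge points into D):
  P1: D <- S -> E -> R
  P2: D <- S -> Q <- M -> A <- L -> R
  P3: D <- S -> Q <- A <- L -> R
  P4: D <- M -> A <- L -> R
  P5: D <- M -> A -> Q <- S -> E -> R
  P6: D <- M -> Q <- S -> E -> R
  P7: D <- M -> Q <- A <- L -> R
Condition 1 (no descendant of D in the set): holds — descendants of D are {Q, R}; none are in {}.
Condition 2 (every backdoor path blocked by {}):
  P1: open — no interior node is in the conditioning set.
  P2: blocked at collider Q (neither it nor any descendant is in the conditioning set).
  P3: blocked at collider Q (neither it nor any descendant is in the conditioning set).
  P4: blocked at collider A (neither it nor any descendant is in the conditioning set).
  P5: blocked at collider Q (neither it nor any descendant is in the conditioning set).
  P6: blocked at collider Q (neither it nor any descendant is in the conditioning set).
  P7: blocked at collider Q (neither it nor any descendant is in the conditioning set).
{} does not satisfy the backdoor criterion.

No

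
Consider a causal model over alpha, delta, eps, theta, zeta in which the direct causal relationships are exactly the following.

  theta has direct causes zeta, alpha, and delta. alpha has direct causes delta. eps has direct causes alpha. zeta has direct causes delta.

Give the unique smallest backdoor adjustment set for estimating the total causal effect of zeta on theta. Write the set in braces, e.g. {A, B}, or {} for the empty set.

Variables eligible for adjustment (non-descendants of zeta, excluding zeta and theta): {alpha, delta, eps}.
Backdoor paths from zeta to theta:
  P1: zeta <- delta -> alpha -> theta
  P2: zeta <- delta -> theta
The empty set is not sufficient: P1 (zeta <- delta -> alpha -> theta) has no collider blocking it and no conditioned non-collider, so it is open.
Try {delta}:
  P1: blocked at fork node delta ∈ conditioning set.
  P2: blocked at fork node delta ∈ conditioning set.
{delta} contains no descendant of zeta and blocks every backdoor path.
No other singleton works — e.g. {alpha} leaves P2 open — so {delta} is the unique smallest valid adjustment set.

{delta}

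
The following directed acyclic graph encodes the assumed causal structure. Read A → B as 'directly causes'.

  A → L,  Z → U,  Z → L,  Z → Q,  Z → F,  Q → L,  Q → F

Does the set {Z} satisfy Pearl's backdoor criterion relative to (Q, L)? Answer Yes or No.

Yes

Backdoor paths from Q to L (paths whose first edge points into Q):
  P1: Q <- Z -> L
Condition 1 (no descendant of Q in the set): holds — descendants of Q are {F, L}; none are in {Z}.
Condition 2 (every backdoor path blocked by {Z}):
  P1: blocked at fork node Z ∈ conditioning set.
{Z} satisfies the backdoor criterion.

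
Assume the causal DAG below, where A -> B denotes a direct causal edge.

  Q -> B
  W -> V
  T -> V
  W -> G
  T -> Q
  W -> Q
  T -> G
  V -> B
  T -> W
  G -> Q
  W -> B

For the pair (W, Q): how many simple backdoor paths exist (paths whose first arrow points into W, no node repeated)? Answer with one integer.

A backdoor path from W to Q is any simple undirected path whose first edge points into W (i.e. leaves W via a parent).
Parents of W: {T}.
Enumerating:
  P1: W <- T -> G -> Q
  P2: W <- T -> Q
  P3: W <- T -> V -> B <- Q
That exhausts the simple backdoor paths. Count: 3.

3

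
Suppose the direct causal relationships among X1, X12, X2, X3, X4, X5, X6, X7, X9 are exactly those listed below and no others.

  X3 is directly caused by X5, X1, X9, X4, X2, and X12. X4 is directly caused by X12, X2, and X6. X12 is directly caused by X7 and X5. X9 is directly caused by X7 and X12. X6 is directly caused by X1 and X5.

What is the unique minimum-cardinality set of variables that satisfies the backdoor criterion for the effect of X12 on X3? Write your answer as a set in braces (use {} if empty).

Variables eligible for adjustment (non-descendants of X12, excluding X12 and X3): {X1, X2, X5, X6, X7}.
Backdoor paths from X12 to X3:
  P1: X12 <- X7 -> X9 -> X3
  P2: X12 <- X5 -> X6 <- X1 -> X3
  P3: X12 <- X5 -> X6 -> X4 <- X2 -> X3
  P4: X12 <- X5 -> X6 -> X4 -> X3
  P5: X12 <- X5 -> X3
The empty set is not sufficient: P1 (X12 <- X7 -> X9 -> X3) has no collider blocking it and no conditioned non-collider, so it is open.
Try {X5, X7}:
  P1: blocked at fork node X7 ∈ conditioning set.
  P2: blocked at fork node X5 ∈ conditioning set.
  P3: blocked at fork node X5 ∈ conditioning set.
  P4: blocked at fork node X5 ∈ conditioning set.
  P5: blocked at fork node X5 ∈ conditioning set.
{X5, X7} contains no descendant of X12 and blocks every backdoor path.
Every element of {X5, X7} is needed (dropping X5 leaves P4 open; dropping X7 leaves P1 open), so no proper subset is valid.
Among all size-2 subsets of the eligible variables, only {X5, X7} blocks every backdoor path, so it is the unique smallest valid adjustment set.

{X5, X7}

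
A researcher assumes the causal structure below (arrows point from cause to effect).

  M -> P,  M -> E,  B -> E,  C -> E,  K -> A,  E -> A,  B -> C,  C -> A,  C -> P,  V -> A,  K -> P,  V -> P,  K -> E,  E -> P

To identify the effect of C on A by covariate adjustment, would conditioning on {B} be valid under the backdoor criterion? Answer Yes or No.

Yes

Backdoor paths from C to A (paths whose first edge points into C):
  P1: C <- B -> E <- M -> P <- V -> A
  P2: C <- B -> E <- M -> P <- K -> A
  P3: C <- B -> E <- K -> A
  P4: C <- B -> E <- K -> P <- V -> A
  P5: C <- B -> E -> A
  P6: C <- B -> E -> P <- V -> A
  P7: C <- B -> E -> P <- K -> A
Condition 1 (no descendant of C in the set): holds — descendants of C are {A, E, P}; none are in {B}.
Condition 2 (every backdoor path blocked by {B}):
  P1: blocked at fork node B ∈ conditioning set.
  P2: blocked at fork node B ∈ conditioning set.
  P3: blocked at fork node B ∈ conditioning set.
  P4: blocked at fork node B ∈ conditioning set.
  P5: blocked at fork node B ∈ conditioning set.
  P6: blocked at fork node B ∈ conditioning set.
  P7: blocked at fork node B ∈ conditioning set.
{B} satisfies the backdoor criterion.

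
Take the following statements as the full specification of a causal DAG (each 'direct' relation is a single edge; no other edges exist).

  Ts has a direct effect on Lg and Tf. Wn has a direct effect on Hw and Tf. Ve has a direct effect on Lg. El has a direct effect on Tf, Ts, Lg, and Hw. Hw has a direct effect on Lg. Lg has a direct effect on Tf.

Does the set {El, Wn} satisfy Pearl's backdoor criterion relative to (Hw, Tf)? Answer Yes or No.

Yes

Backdoor paths from Hw to Tf (paths whose first edge points into Hw):
  P1: Hw <- El -> Ts -> Lg -> Tf
  P2: Hw <- El -> Ts -> Tf
  P3: Hw <- El -> Lg <- Ts -> Tf
  P4: Hw <- El -> Lg -> Tf
  P5: Hw <- El -> Tf
  P6: Hw <- Wn -> Tf
Condition 1 (no descendant of Hw in the set): holds — descendants of Hw are {Lg, Tf}; none are in {El, Wn}.
Condition 2 (every backdoor path blocked by {El, Wn}):
  P1: blocked at fork node El ∈ conditioning set.
  P2: blocked at fork node El ∈ conditioning set.
  P3: blocked at fork node El ∈ conditioning set.
  P4: blocked at fork node El ∈ conditioning set.
  P5: blocked at fork node El ∈ conditioning set.
  P6: blocked at fork node Wn ∈ conditioning set.
{El, Wn} satisfies the backdoor criterion.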